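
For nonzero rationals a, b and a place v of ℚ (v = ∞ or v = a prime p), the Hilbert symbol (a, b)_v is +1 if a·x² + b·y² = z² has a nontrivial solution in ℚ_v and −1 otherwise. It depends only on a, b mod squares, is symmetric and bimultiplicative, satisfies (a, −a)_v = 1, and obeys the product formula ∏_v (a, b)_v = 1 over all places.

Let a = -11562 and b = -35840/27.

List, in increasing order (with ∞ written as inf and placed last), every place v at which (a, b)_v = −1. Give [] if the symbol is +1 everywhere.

[2, 3, 5, inf]

Mod squares: a ≡ -11562, b ≡ -105. Check v ∈ {∞, 2, 3, 5, 7, 41, 47}.
v=2: v_2(a)=1, v_2(b)=10; units ≡ 3, 7 (mod 8); ε·ε+αω+βω = 1·1+1·0+10·1 ≡ 1  ⇒  (a,b)_2 = -1.
v=∞: -11562 < 0 and -105 < 0  ⇒  (a,b)_∞ = -1.
v=7: a=7^0·(≡2), b=7^1·(≡3) mod 7; (2|7)=+1, (3|7)=-1; (−1)^{0·1·3}·(+1)^1·(-1)^0 = +1.
v=47: a=47^1·(≡36), b=47^0·(≡6) mod 47; (36|47)=+1, (6|47)=+1; (−1)^{1·0·23}·(+1)^0·(+1)^1 = +1.
v=3: a=3^1·(≡1), b=3^-3·(≡1) mod 3; (1|3)=+1, (1|3)=+1; (−1)^{1·-3·1}·(+1)^-3·(+1)^1 = -1.
v=5: a=5^0·(≡3), b=5^1·(≡1) mod 5; (3|5)=-1, (1|5)=+1; (−1)^{0·1·2}·(-1)^1·(+1)^0 = -1.
v=41: a=41^1·(≡5), b=41^0·(≡18) mod 41; (5|41)=+1, (18|41)=+1; (−1)^{1·0·20}·(+1)^0·(+1)^1 = +1.
|Ram(-11562, -105)| = 4, even; anisotropic at {2, 3, 5, ∞}.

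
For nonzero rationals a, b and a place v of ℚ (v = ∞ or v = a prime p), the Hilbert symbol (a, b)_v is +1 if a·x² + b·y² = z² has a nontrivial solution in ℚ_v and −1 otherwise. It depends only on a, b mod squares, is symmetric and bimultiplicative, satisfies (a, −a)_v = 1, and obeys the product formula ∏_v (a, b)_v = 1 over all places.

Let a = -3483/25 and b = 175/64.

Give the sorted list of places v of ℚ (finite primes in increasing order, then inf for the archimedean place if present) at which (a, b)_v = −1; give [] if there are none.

[7, 43]

(a, b) ≡ (-43, 7) mod (ℚ^×)²; places V = {2, 3, 5, 7, 43, ∞}.
(a,b)_∞: sgn(-43)=−, sgn(7)=+, so +1.
(a,b)_5: α=-2, u≡2; β=2, v≡3 (mod 5); (2|5)=-1, (3|5)=-1; sign (−1)^0·-1^2·-1^-2 = +1.
(a,b)_2: α=0, β=-6; u≡5, v≡7 (mod 8); ε(u)ε(v)=0·1, αω(v)=0·0, βω(u)=-6·1; sum ≡ 0  ⇒  +1.
(a,b)_7: α=0, u≡6; β=1, v≡4 (mod 7); (6|7)=-1, (4|7)=+1; sign (−1)^0·-1^1·+1^0 = -1.
(a,b)_3: α=4, u≡2; β=0, v≡1 (mod 3); (2|3)=-1, (1|3)=+1; sign (−1)^0·-1^0·+1^4 = +1.
(a,b)_43: α=1, u≡26; β=0, v≡37 (mod 43); (26|43)=-1, (37|43)=-1; sign (−1)^0·-1^0·-1^1 = -1.
|Ram(-43, 7)| = 2, even; anisotropic at {7, 43}.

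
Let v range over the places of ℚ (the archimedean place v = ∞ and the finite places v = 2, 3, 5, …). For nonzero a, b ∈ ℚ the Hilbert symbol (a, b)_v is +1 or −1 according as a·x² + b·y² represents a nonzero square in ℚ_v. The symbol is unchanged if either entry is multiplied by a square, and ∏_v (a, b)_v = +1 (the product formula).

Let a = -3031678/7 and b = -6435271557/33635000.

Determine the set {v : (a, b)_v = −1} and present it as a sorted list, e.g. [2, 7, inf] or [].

[2, 13, 19, inf]

(a, b) ≡ (-58786, -38038) mod (ℚ^×)²; places V = {2, 3, 5, 7, 11, 13, 17, 19, 31, ∞}.
(a,b)_2: α=1, β=-3; u≡7, v≡5 (mod 8); ε(u)ε(v)=1·0, αω(v)=1·1, βω(u)=-3·0; sum ≡ 1  ⇒  -1.
(a,b)_31: α=0, u≡13; β=-2, v≡29 (mod 31); (13|31)=-1, (29|31)=-1; sign (−1)^0·-1^-2·-1^0 = +1.
(a,b)_∞: sgn(-58786)=−, sgn(-38038)=−, so -1.
(a,b)_7: α=-1, u≡1; β=-1, v≡5 (mod 7); (1|7)=+1, (5|7)=-1; sign (−1)^1·+1^-1·-1^-1 = +1.
(a,b)_17: α=1, u≡14; β=0, v≡8 (mod 17); (14|17)=-1, (8|17)=+1; sign (−1)^0·-1^0·+1^1 = +1.
(a,b)_11: α=0, u≡3; β=1, v≡2 (mod 11); (3|11)=+1, (2|11)=-1; sign (−1)^0·+1^1·-1^0 = +1.
(a,b)_13: α=1, u≡2; β=1, v≡3 (mod 13); (2|13)=-1, (3|13)=+1; sign (−1)^0·-1^1·+1^1 = -1.
(a,b)_3: α=0, u≡2; β=8, v≡2 (mod 3); (2|3)=-1, (2|3)=-1; sign (−1)^0·-1^8·-1^0 = +1.
(a,b)_5: α=0, u≡1; β=-4, v≡3 (mod 5); (1|5)=+1, (3|5)=-1; sign (−1)^0·+1^-4·-1^0 = +1.
(a,b)_19: α=3, u≡2; β=3, v≡18 (mod 19); (2|19)=-1, (18|19)=-1; sign (−1)^1·-1^3·-1^3 = -1.
|Ram(-58786, -38038)| = 4, even; anisotropic at {2, 13, 19, ∞}.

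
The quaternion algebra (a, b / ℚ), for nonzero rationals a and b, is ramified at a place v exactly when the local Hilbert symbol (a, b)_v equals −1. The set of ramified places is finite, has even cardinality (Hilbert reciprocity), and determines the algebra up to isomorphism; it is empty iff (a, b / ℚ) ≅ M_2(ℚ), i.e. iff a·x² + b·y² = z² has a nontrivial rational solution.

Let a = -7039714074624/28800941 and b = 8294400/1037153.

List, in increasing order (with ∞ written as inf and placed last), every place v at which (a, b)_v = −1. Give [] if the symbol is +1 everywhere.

[3, 11]

(a, b) ≡ (-14586, 17) mod (ℚ^×)²; places V = {2, 3, 5, 7, 11, 13, 17, 19, ∞}.
(a,b)_13: α=-1, u≡12; β=-2, v≡10 (mod 13); (12|13)=+1, (10|13)=+1; sign (−1)^0·+1^-2·+1^-1 = +1.
(a,b)_5: α=0, u≡1; β=2, v≡2 (mod 5); (1|5)=+1, (2|5)=-1; sign (−1)^0·+1^2·-1^0 = +1.
(a,b)_3: α=13, u≡1; β=4, v≡2 (mod 3); (1|3)=+1, (2|3)=-1; sign (−1)^0·+1^4·-1^13 = -1.
(a,b)_17: α=-1, u≡4; β=-1, v≡9 (mod 17); (4|17)=+1, (9|17)=+1; sign (−1)^0·+1^-1·+1^-1 = +1.
(a,b)_∞: sgn(-14586)=−, sgn(17)=+, so +1.
(a,b)_2: α=13, β=12; u≡3, v≡1 (mod 8); ε(u)ε(v)=1·0, αω(v)=13·0, βω(u)=12·1; sum ≡ 0  ⇒  +1.
(a,b)_19: α=-4, u≡4; β=-2, v≡16 (mod 19); (4|19)=+1, (16|19)=+1; sign (−1)^0·+1^-2·+1^-4 = +1.
(a,b)_7: α=2, u≡4; β=0, v≡6 (mod 7); (4|7)=+1, (6|7)=-1; sign (−1)^0·+1^0·-1^2 = +1.
(a,b)_11: α=1, u≡5; β=0, v≡10 (mod 11); (5|11)=+1, (10|11)=-1; sign (−1)^0·+1^0·-1^1 = -1.
Ram(-14586, 17) = {3, 11}; no ℚ_3-point on the conic.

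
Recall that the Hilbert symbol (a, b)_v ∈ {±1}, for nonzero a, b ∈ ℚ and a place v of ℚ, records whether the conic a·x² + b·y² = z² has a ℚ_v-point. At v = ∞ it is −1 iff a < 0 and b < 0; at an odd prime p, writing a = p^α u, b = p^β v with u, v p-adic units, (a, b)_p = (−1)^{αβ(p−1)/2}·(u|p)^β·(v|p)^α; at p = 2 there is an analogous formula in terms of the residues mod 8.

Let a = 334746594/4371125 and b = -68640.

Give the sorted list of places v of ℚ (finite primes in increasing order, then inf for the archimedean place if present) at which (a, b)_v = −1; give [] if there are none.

Mod squares: a ≡ 2730, b ≡ -4290. Check v ∈ {∞, 2, 3, 5, 7, 11, 13, 17, 29}.
v=13: a=13^1·(≡8), b=13^1·(≡11) mod 13; (8|13)=-1, (11|13)=-1; (−1)^{1·1·6}·(-1)^1·(-1)^1 = +1.
v=11: a=11^-2·(≡6), b=11^1·(≡8) mod 11; (6|11)=-1, (8|11)=-1; (−1)^{-2·1·5}·(-1)^1·(-1)^-2 = -1.
v=17: a=17^-2·(≡3), b=17^0·(≡6) mod 17; (3|17)=-1, (6|17)=-1; (−1)^{-2·0·8}·(-1)^0·(-1)^-2 = +1.
v=7: a=7^1·(≡5), b=7^0·(≡2) mod 7; (5|7)=-1, (2|7)=+1; (−1)^{1·0·3}·(-1)^0·(+1)^1 = +1.
v=2: v_2(a)=1, v_2(b)=5; units ≡ 5, 7 (mod 8); ε·ε+αω+βω = 0·1+1·0+5·1 ≡ 1  ⇒  (a,b)_2 = -1.
v=5: a=5^-3·(≡1), b=5^1·(≡2) mod 5; (1|5)=+1, (2|5)=-1; (−1)^{-3·1·2}·(+1)^1·(-1)^-3 = -1.
v=3: a=3^7·(≡1), b=3^1·(≡1) mod 3; (1|3)=+1, (1|3)=+1; (−1)^{7·1·1}·(+1)^1·(+1)^7 = -1.
v=∞: 2730 > 0 and -4290 < 0  ⇒  (a,b)_∞ = +1.
v=29: a=29^2·(≡23), b=29^0·(≡3) mod 29; (23|29)=+1, (3|29)=-1; (−1)^{2·0·14}·(+1)^0·(-1)^2 = +1.
|Ram(2730, -4290)| = 4, even; anisotropic at {2, 3, 5, 11}.

[2, 3, 5, 11]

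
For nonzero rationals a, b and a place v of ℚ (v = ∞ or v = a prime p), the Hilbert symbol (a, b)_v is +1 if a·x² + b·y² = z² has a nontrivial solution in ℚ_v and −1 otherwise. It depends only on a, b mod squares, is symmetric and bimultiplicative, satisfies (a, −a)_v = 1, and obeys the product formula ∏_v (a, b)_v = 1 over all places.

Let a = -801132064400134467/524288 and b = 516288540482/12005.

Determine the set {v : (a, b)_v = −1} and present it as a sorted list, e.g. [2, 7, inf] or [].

Mod squares: a ≡ -6006, b ≡ 10. Check v ∈ {∞, 2, 3, 5, 7, 11, 13, 17, 19, 37}.
v=5: a=5^0·(≡1), b=5^-1·(≡2) mod 5; (1|5)=+1, (2|5)=-1; (−1)^{0·-1·2}·(+1)^-1·(-1)^0 = +1.
v=37: a=37^2·(≡34), b=37^0·(≡16) mod 37; (34|37)=+1, (16|37)=+1; (−1)^{2·0·18}·(+1)^0·(+1)^2 = +1.
v=19: a=19^0·(≡16), b=19^2·(≡8) mod 19; (16|19)=+1, (8|19)=-1; (−1)^{0·2·9}·(+1)^2·(-1)^0 = +1.
v=17: a=17^0·(≡10), b=17^2·(≡12) mod 17; (10|17)=-1, (12|17)=-1; (−1)^{0·2·8}·(-1)^2·(-1)^0 = +1.
v=13: a=13^3·(≡7), b=13^2·(≡4) mod 13; (7|13)=-1, (4|13)=+1; (−1)^{3·2·6}·(-1)^2·(+1)^3 = +1.
v=7: a=7^7·(≡3), b=7^-4·(≡3) mod 7; (3|7)=-1, (3|7)=-1; (−1)^{7·-4·3}·(-1)^-4·(-1)^7 = -1.
v=11: a=11^3·(≡4), b=11^4·(≡10) mod 11; (4|11)=+1, (10|11)=-1; (−1)^{3·4·5}·(+1)^4·(-1)^3 = -1.
v=2: v_2(a)=-19, v_2(b)=1; units ≡ 5, 5 (mod 8); ε·ε+αω+βω = 0·0+-19·1+1·1 ≡ 0  ⇒  (a,b)_2 = +1.
v=∞: -6006 < 0 and 10 > 0  ⇒  (a,b)_∞ = +1.
v=3: a=3^5·(≡2), b=3^0·(≡1) mod 3; (2|3)=-1, (1|3)=+1; (−1)^{5·0·1}·(-1)^0·(+1)^5 = +1.
|Ram(-6006, 10)| = 2, even; anisotropic at {7, 11}.

[7, 11]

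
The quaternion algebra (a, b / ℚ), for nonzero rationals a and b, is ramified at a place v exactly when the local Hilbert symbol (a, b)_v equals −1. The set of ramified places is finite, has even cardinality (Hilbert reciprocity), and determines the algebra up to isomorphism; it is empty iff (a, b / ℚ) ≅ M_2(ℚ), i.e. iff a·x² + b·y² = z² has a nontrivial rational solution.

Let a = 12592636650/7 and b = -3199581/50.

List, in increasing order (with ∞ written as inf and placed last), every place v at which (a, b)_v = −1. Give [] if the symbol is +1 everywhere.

[2, 3, 7, 19]

(a, b) ≡ (13398, -8778) mod (ℚ^×)²; places V = {2, 3, 5, 7, 11, 19, 29, ∞}.
(a,b)_2: α=1, β=-1; u≡3, v≡3 (mod 8); ε(u)ε(v)=1·1, αω(v)=1·1, βω(u)=-1·1; sum ≡ 1  ⇒  -1.
(a,b)_3: α=7, u≡2; β=7, v≡2 (mod 3); (2|3)=-1, (2|3)=-1; sign (−1)^1·-1^7·-1^7 = -1.
(a,b)_11: α=1, u≡2; β=1, v≡4 (mod 11); (2|11)=-1, (4|11)=+1; sign (−1)^1·-1^1·+1^1 = +1.
(a,b)_5: α=2, u≡3; β=-2, v≡2 (mod 5); (3|5)=-1, (2|5)=-1; sign (−1)^0·-1^-2·-1^2 = +1.
(a,b)_19: α=2, u≡8; β=1, v≡3 (mod 19); (8|19)=-1, (3|19)=-1; sign (−1)^0·-1^1·-1^2 = -1.
(a,b)_29: α=1, u≡15; β=0, v≡5 (mod 29); (15|29)=-1, (5|29)=+1; sign (−1)^0·-1^0·+1^1 = +1.
(a,b)_∞: sgn(13398)=+, sgn(-8778)=−, so +1.
(a,b)_7: α=-1, u≡6; β=1, v≡3 (mod 7); (6|7)=-1, (3|7)=-1; sign (−1)^1·-1^1·-1^-1 = -1.
(13398, -8778 / ℚ) ramifies at {2, 3, 7, 19}: a division algebra.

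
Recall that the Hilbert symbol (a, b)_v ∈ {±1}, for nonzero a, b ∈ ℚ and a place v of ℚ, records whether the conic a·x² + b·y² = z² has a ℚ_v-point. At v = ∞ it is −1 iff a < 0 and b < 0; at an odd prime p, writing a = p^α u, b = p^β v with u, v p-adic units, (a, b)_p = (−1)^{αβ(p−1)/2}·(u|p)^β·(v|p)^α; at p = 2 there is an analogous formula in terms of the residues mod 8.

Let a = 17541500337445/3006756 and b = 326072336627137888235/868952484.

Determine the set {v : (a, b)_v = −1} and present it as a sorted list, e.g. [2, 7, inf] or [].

Mod squares: a ≡ 221605, b ≡ 9635. Check v ∈ {∞, 2, 3, 5, 7, 17, 23, 29, 31, 41, 47}.
v=5: a=5^1·(≡4), b=5^1·(≡3) mod 5; (4|5)=+1, (3|5)=-1; (−1)^{1·1·2}·(+1)^1·(-1)^1 = -1.
v=41: a=41^3·(≡34), b=41^3·(≡34) mod 41; (34|41)=-1, (34|41)=-1; (−1)^{3·3·20}·(-1)^3·(-1)^3 = +1.
v=∞: 221605 > 0 and 9635 > 0  ⇒  (a,b)_∞ = +1.
v=7: a=7^2·(≡3), b=7^2·(≡6) mod 7; (3|7)=-1, (6|7)=-1; (−1)^{2·2·3}·(-1)^2·(-1)^2 = +1.
v=3: a=3^-2·(≡1), b=3^-2·(≡2) mod 3; (1|3)=+1, (2|3)=-1; (−1)^{-2·-2·1}·(+1)^-2·(-1)^-2 = +1.
v=31: a=31^2·(≡24), b=31^4·(≡10) mod 31; (24|31)=-1, (10|31)=+1; (−1)^{2·4·15}·(-1)^4·(+1)^2 = +1.
v=47: a=47^1·(≡33), b=47^1·(≡36) mod 47; (33|47)=-1, (36|47)=+1; (−1)^{1·1·23}·(-1)^1·(+1)^1 = +1.
v=29: a=29^0·(≡16), b=29^2·(≡7) mod 29; (16|29)=+1, (7|29)=+1; (−1)^{0·2·14}·(+1)^2·(+1)^0 = +1.
v=17: a=17^-4·(≡10), b=17^-6·(≡2) mod 17; (10|17)=-1, (2|17)=+1; (−1)^{-4·-6·8}·(-1)^-6·(+1)^-4 = +1.
v=23: a=23^1·(≡5), b=23^2·(≡21) mod 23; (5|23)=-1, (21|23)=-1; (−1)^{1·2·11}·(-1)^2·(-1)^1 = -1.
v=2: v_2(a)=-2, v_2(b)=-2; units ≡ 5, 3 (mod 8); ε·ε+αω+βω = 0·1+-2·1+-2·1 ≡ 0  ⇒  (a,b)_2 = +1.
|Ram(221605, 9635)| = 2, even; anisotropic at {5, 23}.

[5, 23]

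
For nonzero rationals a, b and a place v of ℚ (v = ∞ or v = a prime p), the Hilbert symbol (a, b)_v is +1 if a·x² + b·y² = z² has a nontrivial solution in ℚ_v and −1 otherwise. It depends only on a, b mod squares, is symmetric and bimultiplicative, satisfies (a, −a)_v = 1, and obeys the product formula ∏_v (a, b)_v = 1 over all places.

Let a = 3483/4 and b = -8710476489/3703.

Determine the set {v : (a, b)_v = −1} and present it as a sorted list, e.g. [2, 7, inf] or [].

[43, 47]

(a, b) ≡ (43, -331303) mod (ℚ^×)²; places V = {2, 3, 7, 11, 13, 19, 23, 43, 47, 53, ∞}.
(a,b)_11: α=0, u≡10; β=2, v≡8 (mod 11); (10|11)=-1, (8|11)=-1; sign (−1)^0·-1^2·-1^0 = +1.
(a,b)_∞: sgn(43)=+, sgn(-331303)=−, so +1.
(a,b)_3: α=4, u≡1; β=2, v≡2 (mod 3); (1|3)=+1, (2|3)=-1; sign (−1)^0·+1^2·-1^4 = +1.
(a,b)_7: α=0, u≡1; β=-1, v≡5 (mod 7); (1|7)=+1, (5|7)=-1; sign (−1)^0·+1^-1·-1^0 = +1.
(a,b)_2: α=-2, β=0; u≡3, v≡1 (mod 8); ε(u)ε(v)=1·0, αω(v)=-2·0, βω(u)=0·1; sum ≡ 0  ⇒  +1.
(a,b)_13: α=0, u≡3; β=2, v≡6 (mod 13); (3|13)=+1, (6|13)=-1; sign (−1)^0·+1^2·-1^0 = +1.
(a,b)_47: α=0, u≡13; β=1, v≡25 (mod 47); (13|47)=-1, (25|47)=+1; sign (−1)^0·-1^1·+1^0 = -1.
(a,b)_19: α=0, u≡11; β=1, v≡7 (mod 19); (11|19)=+1, (7|19)=+1; sign (−1)^0·+1^1·+1^0 = +1.
(a,b)_23: α=0, u≡14; β=-2, v≡3 (mod 23); (14|23)=-1, (3|23)=+1; sign (−1)^0·-1^-2·+1^0 = +1.
(a,b)_53: α=0, u≡36; β=1, v≡32 (mod 53); (36|53)=+1, (32|53)=-1; sign (−1)^0·+1^1·-1^0 = +1.
(a,b)_43: α=1, u≡31; β=0, v≡20 (mod 43); (31|43)=+1, (20|43)=-1; sign (−1)^0·+1^0·-1^1 = -1.
Ram(43, -331303) = {43, 47}; no ℚ_43-point on the conic.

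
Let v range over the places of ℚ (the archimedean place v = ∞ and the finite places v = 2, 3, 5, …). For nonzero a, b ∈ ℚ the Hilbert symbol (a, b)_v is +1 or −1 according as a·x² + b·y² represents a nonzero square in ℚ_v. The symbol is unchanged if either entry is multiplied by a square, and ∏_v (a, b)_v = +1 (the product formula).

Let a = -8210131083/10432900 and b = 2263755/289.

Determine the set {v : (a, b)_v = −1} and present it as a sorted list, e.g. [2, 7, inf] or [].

[5, 19, 43, 47]

(a, b) ≡ (-6923, 13395) mod (ℚ^×)²; places V = {2, 3, 5, 7, 11, 13, 17, 19, 23, 43, 47, ∞}.
(a,b)_7: α=1, u≡5; β=0, v≡2 (mod 7); (5|7)=-1, (2|7)=+1; sign (−1)^0·-1^0·+1^1 = +1.
(a,b)_∞: sgn(-6923)=−, sgn(13395)=+, so +1.
(a,b)_47: α=0, u≡15; β=1, v≡12 (mod 47); (15|47)=-1, (12|47)=+1; sign (−1)^0·-1^1·+1^0 = -1.
(a,b)_43: α=1, u≡14; β=0, v≡27 (mod 43); (14|43)=+1, (27|43)=-1; sign (−1)^0·+1^0·-1^1 = -1.
(a,b)_5: α=-2, u≡2; β=1, v≡4 (mod 5); (2|5)=-1, (4|5)=+1; sign (−1)^0·-1^1·+1^-2 = -1.
(a,b)_13: α=0, u≡8; β=2, v≡6 (mod 13); (8|13)=-1, (6|13)=-1; sign (−1)^0·-1^2·-1^0 = +1.
(a,b)_19: α=-2, u≡14; β=1, v≡18 (mod 19); (14|19)=-1, (18|19)=-1; sign (−1)^0·-1^1·-1^-2 = -1.
(a,b)_11: α=4, u≡10; β=0, v≡7 (mod 11); (10|11)=-1, (7|11)=-1; sign (−1)^0·-1^0·-1^4 = +1.
(a,b)_23: α=1, u≡7; β=0, v≡2 (mod 23); (7|23)=-1, (2|23)=+1; sign (−1)^0·-1^0·+1^1 = +1.
(a,b)_17: α=-2, u≡9; β=-2, v≡1 (mod 17); (9|17)=+1, (1|17)=+1; sign (−1)^0·+1^-2·+1^-2 = +1.
(a,b)_2: α=-2, β=0; u≡5, v≡3 (mod 8); ε(u)ε(v)=0·1, αω(v)=-2·1, βω(u)=0·1; sum ≡ 0  ⇒  +1.
(a,b)_3: α=4, u≡1; β=1, v≡1 (mod 3); (1|3)=+1, (1|3)=+1; sign (−1)^0·+1^1·+1^4 = +1.
|Ram(-6923, 13395)| = 4, even; anisotropic at {5, 19, 43, 47}.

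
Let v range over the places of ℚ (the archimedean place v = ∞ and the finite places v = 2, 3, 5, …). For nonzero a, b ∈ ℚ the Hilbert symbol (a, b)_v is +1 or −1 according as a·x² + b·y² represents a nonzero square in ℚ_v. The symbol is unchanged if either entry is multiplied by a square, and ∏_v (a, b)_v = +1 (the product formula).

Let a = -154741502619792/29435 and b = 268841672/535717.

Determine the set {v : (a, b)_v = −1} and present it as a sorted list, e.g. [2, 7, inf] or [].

(a, b) ≡ (-124355, 26) mod (ℚ^×)²; places V = {2, 3, 5, 7, 11, 13, 17, 19, 29, 31, ∞}.
(a,b)_31: α=2, u≡11; β=2, v≡22 (mod 31); (11|31)=-1, (22|31)=-1; sign (−1)^0·-1^2·-1^2 = +1.
(a,b)_3: α=4, u≡1; β=0, v≡2 (mod 3); (1|3)=+1, (2|3)=-1; sign (−1)^0·+1^0·-1^4 = +1.
(a,b)_17: α=3, u≡6; β=2, v≡15 (mod 17); (6|17)=-1, (15|17)=+1; sign (−1)^0·-1^2·+1^3 = +1.
(a,b)_13: α=0, u≡1; β=-1, v≡5 (mod 13); (1|13)=+1, (5|13)=-1; sign (−1)^0·+1^-1·-1^0 = +1.
(a,b)_7: α=-1, u≡2; β=-2, v≡6 (mod 7); (2|7)=+1, (6|7)=-1; sign (−1)^0·+1^-2·-1^-1 = -1.
(a,b)_19: α=1, u≡12; β=0, v≡9 (mod 19); (12|19)=-1, (9|19)=+1; sign (−1)^0·-1^0·+1^1 = +1.
(a,b)_29: α=-2, u≡14; β=-2, v≡15 (mod 29); (14|29)=-1, (15|29)=-1; sign (−1)^0·-1^-2·-1^-2 = +1.
(a,b)_∞: sgn(-124355)=−, sgn(26)=+, so +1.
(a,b)_2: α=4, β=3; u≡5, v≡5 (mod 8); ε(u)ε(v)=0·0, αω(v)=4·1, βω(u)=3·1; sum ≡ 1  ⇒  -1.
(a,b)_11: α=3, u≡3; β=2, v≡5 (mod 11); (3|11)=+1, (5|11)=+1; sign (−1)^0·+1^2·+1^3 = +1.
(a,b)_5: α=-1, u≡4; β=0, v≡1 (mod 5); (4|5)=+1, (1|5)=+1; sign (−1)^0·+1^0·+1^-1 = +1.
Ram(-124355, 26) = {2, 7}; no ℚ_2-point on the conic.

[2, 7]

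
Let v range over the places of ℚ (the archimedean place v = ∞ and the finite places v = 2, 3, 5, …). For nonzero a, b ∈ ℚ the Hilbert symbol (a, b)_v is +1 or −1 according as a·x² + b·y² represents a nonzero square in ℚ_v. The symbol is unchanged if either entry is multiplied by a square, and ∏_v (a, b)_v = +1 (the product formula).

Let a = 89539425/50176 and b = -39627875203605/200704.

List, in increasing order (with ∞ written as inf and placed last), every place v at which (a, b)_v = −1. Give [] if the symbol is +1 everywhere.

[5, 31]

Mod squares: a ≡ 17, b ≡ -650845. Check v ∈ {∞, 2, 3, 5, 7, 13, 17, 19, 31}.
v=31: a=31^0·(≡13), b=31^1·(≡22) mod 31; (13|31)=-1, (22|31)=-1; (−1)^{0·1·15}·(-1)^1·(-1)^0 = -1.
v=17: a=17^3·(≡2), b=17^5·(≡1) mod 17; (2|17)=+1, (1|17)=+1; (−1)^{3·5·8}·(+1)^5·(+1)^3 = +1.
v=7: a=7^-2·(≡5), b=7^-2·(≡4) mod 7; (5|7)=-1, (4|7)=+1; (−1)^{-2·-2·3}·(-1)^-2·(+1)^-2 = +1.
v=5: a=5^2·(≡2), b=5^1·(≡1) mod 5; (2|5)=-1, (1|5)=+1; (−1)^{2·1·2}·(-1)^1·(+1)^2 = -1.
v=19: a=19^0·(≡17), b=19^1·(≡13) mod 19; (17|19)=+1, (13|19)=-1; (−1)^{0·1·9}·(+1)^1·(-1)^0 = +1.
v=2: v_2(a)=-10, v_2(b)=-12; units ≡ 1, 3 (mod 8); ε·ε+αω+βω = 0·1+-10·1+-12·0 ≡ 0  ⇒  (a,b)_2 = +1.
v=3: a=3^6·(≡2), b=3^6·(≡2) mod 3; (2|3)=-1, (2|3)=-1; (−1)^{6·6·1}·(-1)^6·(-1)^6 = +1.
v=∞: 17 > 0 and -650845 < 0  ⇒  (a,b)_∞ = +1.
v=13: a=13^0·(≡3), b=13^1·(≡6) mod 13; (3|13)=+1, (6|13)=-1; (−1)^{0·1·6}·(+1)^1·(-1)^0 = +1.
|Ram(17, -650845)| = 2, even; anisotropic at {5, 31}.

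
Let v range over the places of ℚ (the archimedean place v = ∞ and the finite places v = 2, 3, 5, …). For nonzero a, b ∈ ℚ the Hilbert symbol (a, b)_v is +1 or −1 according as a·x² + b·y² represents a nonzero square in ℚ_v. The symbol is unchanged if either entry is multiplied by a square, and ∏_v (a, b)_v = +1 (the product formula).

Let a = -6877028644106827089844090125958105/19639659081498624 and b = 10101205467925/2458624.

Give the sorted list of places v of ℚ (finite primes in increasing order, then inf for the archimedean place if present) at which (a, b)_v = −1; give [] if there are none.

(a, b) ≡ (-1105, 13) mod (ℚ^×)²; places V = {2, 3, 5, 7, 11, 13, 17, 19, 23, 31, 37, 47, ∞}.
(a,b)_∞: sgn(-1105)=−, sgn(13)=+, so +1.
(a,b)_5: α=1, u≡1; β=2, v≡3 (mod 5); (1|5)=+1, (3|5)=-1; sign (−1)^0·+1^2·-1^1 = -1.
(a,b)_17: α=1, u≡6; β=0, v≡4 (mod 17); (6|17)=-1, (4|17)=+1; sign (−1)^0·-1^0·+1^1 = +1.
(a,b)_11: α=10, u≡6; β=4, v≡6 (mod 11); (6|11)=-1, (6|11)=-1; sign (−1)^0·-1^4·-1^10 = +1.
(a,b)_2: α=-20, β=-10; u≡7, v≡5 (mod 8); ε(u)ε(v)=1·0, αω(v)=-20·1, βω(u)=-10·0; sum ≡ 0  ⇒  +1.
(a,b)_31: α=6, u≡17; β=2, v≡24 (mod 31); (17|31)=-1, (24|31)=-1; sign (−1)^0·-1^2·-1^6 = +1.
(a,b)_13: α=3, u≡11; β=1, v≡3 (mod 13); (11|13)=-1, (3|13)=+1; sign (−1)^0·-1^1·+1^3 = -1.
(a,b)_23: α=2, u≡7; β=0, v≡18 (mod 23); (7|23)=-1, (18|23)=+1; sign (−1)^0·-1^0·+1^2 = +1.
(a,b)_37: α=2, u≡17; β=0, v≡14 (mod 37); (17|37)=-1, (14|37)=-1; sign (−1)^0·-1^0·-1^2 = +1.
(a,b)_3: α=-2, u≡2; β=0, v≡1 (mod 3); (2|3)=-1, (1|3)=+1; sign (−1)^0·-1^0·+1^-2 = +1.
(a,b)_7: α=-8, u≡1; β=-4, v≡6 (mod 7); (1|7)=+1, (6|7)=-1; sign (−1)^0·+1^-4·-1^-8 = +1.
(a,b)_47: α=2, u≡41; β=2, v≡41 (mod 47); (41|47)=-1, (41|47)=-1; sign (−1)^0·-1^2·-1^2 = +1.
(a,b)_19: α=-2, u≡7; β=0, v≡14 (mod 19); (7|19)=+1, (14|19)=-1; sign (−1)^0·+1^0·-1^-2 = +1.
Ram(-1105, 13) = {5, 13}; no ℚ_5-point on the conic.

[5, 13]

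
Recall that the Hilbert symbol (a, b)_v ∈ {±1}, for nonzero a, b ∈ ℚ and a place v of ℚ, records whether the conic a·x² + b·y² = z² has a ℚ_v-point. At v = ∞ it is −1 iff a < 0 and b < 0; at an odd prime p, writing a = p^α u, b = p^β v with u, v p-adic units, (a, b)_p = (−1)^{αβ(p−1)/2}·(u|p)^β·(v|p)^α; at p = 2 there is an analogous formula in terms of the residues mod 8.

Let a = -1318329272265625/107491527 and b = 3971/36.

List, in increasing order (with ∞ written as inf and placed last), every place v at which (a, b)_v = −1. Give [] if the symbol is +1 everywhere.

Mod squares: a ≡ -3703271, b ≡ 11. Check v ∈ {∞, 2, 3, 5, 11, 13, 17, 19, 29, 47}.
v=5: a=5^8·(≡4), b=5^0·(≡1) mod 5; (4|5)=+1, (1|5)=+1; (−1)^{8·0·2}·(+1)^0·(+1)^8 = +1.
v=17: a=17^-4·(≡8), b=17^0·(≡5) mod 17; (8|17)=+1, (5|17)=-1; (−1)^{-4·0·8}·(+1)^0·(-1)^-4 = +1.
v=∞: -3703271 < 0 and 11 > 0  ⇒  (a,b)_∞ = +1.
v=2: v_2(a)=0, v_2(b)=-2; units ≡ 1, 3 (mod 8); ε·ε+αω+βω = 0·1+0·1+-2·0 ≡ 0  ⇒  (a,b)_2 = +1.
v=19: a=19^5·(≡14), b=19^2·(≡4) mod 19; (14|19)=-1, (4|19)=+1; (−1)^{5·2·9}·(-1)^2·(+1)^5 = +1.
v=29: a=29^1·(≡11), b=29^0·(≡8) mod 29; (11|29)=-1, (8|29)=-1; (−1)^{1·0·14}·(-1)^0·(-1)^1 = -1.
v=47: a=47^1·(≡39), b=47^0·(≡15) mod 47; (39|47)=-1, (15|47)=-1; (−1)^{1·0·23}·(-1)^0·(-1)^1 = -1.
v=11: a=11^-1·(≡5), b=11^1·(≡3) mod 11; (5|11)=+1, (3|11)=+1; (−1)^{-1·1·5}·(+1)^1·(+1)^-1 = -1.
v=3: a=3^-2·(≡1), b=3^-2·(≡2) mod 3; (1|3)=+1, (2|3)=-1; (−1)^{-2·-2·1}·(+1)^-2·(-1)^-2 = +1.
v=13: a=13^-1·(≡8), b=13^0·(≡11) mod 13; (8|13)=-1, (11|13)=-1; (−1)^{-1·0·6}·(-1)^0·(-1)^-1 = -1.
|Ram(-3703271, 11)| = 4, even; anisotropic at {11, 13, 29, 47}.

[11, 13, 29, 47]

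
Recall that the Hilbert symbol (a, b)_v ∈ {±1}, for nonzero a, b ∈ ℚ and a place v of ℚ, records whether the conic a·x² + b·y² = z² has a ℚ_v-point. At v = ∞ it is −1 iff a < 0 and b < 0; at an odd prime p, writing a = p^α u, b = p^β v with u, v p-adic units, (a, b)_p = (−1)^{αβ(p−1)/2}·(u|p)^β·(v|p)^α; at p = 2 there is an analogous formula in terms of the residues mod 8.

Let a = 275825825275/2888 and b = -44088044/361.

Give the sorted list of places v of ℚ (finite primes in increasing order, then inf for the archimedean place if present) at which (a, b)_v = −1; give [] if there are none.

Mod squares: a ≡ 182, b ≡ -11. Check v ∈ {∞, 2, 5, 7, 11, 13, 19}.
v=7: a=7^3·(≡3), b=7^2·(≡6) mod 7; (3|7)=-1, (6|7)=-1; (−1)^{3·2·3}·(-1)^2·(-1)^3 = -1.
v=2: v_2(a)=-3, v_2(b)=2; units ≡ 3, 5 (mod 8); ε·ε+αω+βω = 1·0+-3·1+2·1 ≡ 1  ⇒  (a,b)_2 = -1.
v=13: a=13^3·(≡12), b=13^2·(≡6) mod 13; (12|13)=+1, (6|13)=-1; (−1)^{3·2·6}·(+1)^2·(-1)^3 = -1.
v=5: a=5^2·(≡2), b=5^0·(≡1) mod 5; (2|5)=-1, (1|5)=+1; (−1)^{2·0·2}·(-1)^0·(+1)^2 = +1.
v=11: a=11^4·(≡8), b=11^3·(≡7) mod 11; (8|11)=-1, (7|11)=-1; (−1)^{4·3·5}·(-1)^3·(-1)^4 = -1.
v=19: a=19^-2·(≡4), b=19^-2·(≡12) mod 19; (4|19)=+1, (12|19)=-1; (−1)^{-2·-2·9}·(+1)^-2·(-1)^-2 = +1.
v=∞: 182 > 0 and -11 < 0  ⇒  (a,b)_∞ = +1.
Ram(182, -11) = {2, 7, 11, 13}; no ℚ_2-point on the conic.

[2, 7, 11, 13]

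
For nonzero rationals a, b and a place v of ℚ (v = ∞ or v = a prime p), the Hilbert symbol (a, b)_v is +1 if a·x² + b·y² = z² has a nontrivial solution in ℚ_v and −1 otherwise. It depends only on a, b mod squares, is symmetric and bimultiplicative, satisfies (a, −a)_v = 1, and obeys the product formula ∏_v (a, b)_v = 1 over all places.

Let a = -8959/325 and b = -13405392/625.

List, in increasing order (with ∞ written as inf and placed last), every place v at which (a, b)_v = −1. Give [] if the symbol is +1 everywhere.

Mod squares: a ≡ -403, b ≡ -93093. Check v ∈ {∞, 2, 3, 5, 7, 11, 13, 17, 31}.
v=5: a=5^-2·(≡2), b=5^-4·(≡3) mod 5; (2|5)=-1, (3|5)=-1; (−1)^{-2·-4·2}·(-1)^-4·(-1)^-2 = +1.
v=2: v_2(a)=0, v_2(b)=4; units ≡ 5, 3 (mod 8); ε·ε+αω+βω = 0·1+0·1+4·1 ≡ 0  ⇒  (a,b)_2 = +1.
v=7: a=7^0·(≡5), b=7^1·(≡2) mod 7; (5|7)=-1, (2|7)=+1; (−1)^{0·1·3}·(-1)^1·(+1)^0 = -1.
v=13: a=13^-1·(≡2), b=13^1·(≡2) mod 13; (2|13)=-1, (2|13)=-1; (−1)^{-1·1·6}·(-1)^1·(-1)^-1 = +1.
v=31: a=31^1·(≡20), b=31^1·(≡16) mod 31; (20|31)=+1, (16|31)=+1; (−1)^{1·1·15}·(+1)^1·(+1)^1 = -1.
v=3: a=3^0·(≡2), b=3^3·(≡1) mod 3; (2|3)=-1, (1|3)=+1; (−1)^{0·3·1}·(-1)^3·(+1)^0 = -1.
v=17: a=17^2·(≡10), b=17^0·(≡2) mod 17; (10|17)=-1, (2|17)=+1; (−1)^{2·0·8}·(-1)^0·(+1)^2 = +1.
v=∞: -403 < 0 and -93093 < 0  ⇒  (a,b)_∞ = -1.
v=11: a=11^0·(≡1), b=11^1·(≡2) mod 11; (1|11)=+1, (2|11)=-1; (−1)^{0·1·5}·(+1)^1·(-1)^0 = +1.
(-403, -93093 / ℚ) ramifies at {3, 7, 31, ∞}: a division algebra.

[3, 7, 31, inf]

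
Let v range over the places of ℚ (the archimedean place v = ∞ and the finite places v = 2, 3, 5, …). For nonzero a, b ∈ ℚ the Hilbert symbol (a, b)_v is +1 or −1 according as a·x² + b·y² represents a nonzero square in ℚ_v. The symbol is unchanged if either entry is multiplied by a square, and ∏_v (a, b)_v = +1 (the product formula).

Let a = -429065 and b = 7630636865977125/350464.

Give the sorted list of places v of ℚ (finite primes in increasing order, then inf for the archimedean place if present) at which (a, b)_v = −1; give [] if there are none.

Mod squares: a ≡ -429065, b ≡ 16152565. Check v ∈ {∞, 2, 3, 5, 7, 11, 13, 19, 23, 29, 37, 41}.
v=11: a=11^0·(≡1), b=11^1·(≡9) mod 11; (1|11)=+1, (9|11)=+1; (−1)^{0·1·5}·(+1)^1·(+1)^0 = +1.
v=37: a=37^0·(≡24), b=37^-2·(≡30) mod 37; (24|37)=-1, (30|37)=+1; (−1)^{0·-2·18}·(-1)^-2·(+1)^0 = +1.
v=19: a=19^0·(≡12), b=19^1·(≡2) mod 19; (12|19)=-1, (2|19)=-1; (−1)^{0·1·9}·(-1)^1·(-1)^0 = -1.
v=7: a=7^1·(≡4), b=7^2·(≡2) mod 7; (4|7)=+1, (2|7)=+1; (−1)^{1·2·3}·(+1)^2·(+1)^1 = +1.
v=∞: -429065 < 0 and 16152565 > 0  ⇒  (a,b)_∞ = +1.
v=41: a=41^1·(≡31), b=41^1·(≡25) mod 41; (31|41)=+1, (25|41)=+1; (−1)^{1·1·20}·(+1)^1·(+1)^1 = +1.
v=5: a=5^1·(≡2), b=5^3·(≡3) mod 5; (2|5)=-1, (3|5)=-1; (−1)^{1·3·2}·(-1)^3·(-1)^1 = +1.
v=2: v_2(a)=0, v_2(b)=-8; units ≡ 7, 5 (mod 8); ε·ε+αω+βω = 1·0+0·1+-8·0 ≡ 0  ⇒  (a,b)_2 = +1.
v=23: a=23^1·(≡21), b=23^2·(≡19) mod 23; (21|23)=-1, (19|23)=-1; (−1)^{1·2·11}·(-1)^2·(-1)^1 = -1.
v=29: a=29^0·(≡19), b=29^1·(≡19) mod 29; (19|29)=-1, (19|29)=-1; (−1)^{0·1·14}·(-1)^1·(-1)^0 = -1.
v=3: a=3^0·(≡1), b=3^6·(≡1) mod 3; (1|3)=+1, (1|3)=+1; (−1)^{0·6·1}·(+1)^6·(+1)^0 = +1.
v=13: a=13^1·(≡2), b=13^1·(≡3) mod 13; (2|13)=-1, (3|13)=+1; (−1)^{1·1·6}·(-1)^1·(+1)^1 = -1.
(-429065, 16152565 / ℚ) ramifies at {13, 19, 23, 29}: a division algebra.

[13, 19, 23, 29]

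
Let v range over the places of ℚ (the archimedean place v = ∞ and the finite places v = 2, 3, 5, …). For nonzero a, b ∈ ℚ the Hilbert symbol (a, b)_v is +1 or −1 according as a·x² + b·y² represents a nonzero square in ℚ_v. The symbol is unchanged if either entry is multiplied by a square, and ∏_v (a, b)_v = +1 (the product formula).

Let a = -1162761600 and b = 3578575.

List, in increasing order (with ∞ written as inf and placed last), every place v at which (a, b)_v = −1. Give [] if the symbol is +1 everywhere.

(a, b) ≡ (-6006, 7) mod (ℚ^×)²; places V = {2, 3, 5, 7, 11, 13, ∞}.
(a,b)_13: α=1, u≡11; β=2, v≡11 (mod 13); (11|13)=-1, (11|13)=-1; sign (−1)^0·-1^2·-1^1 = -1.
(a,b)_∞: sgn(-6006)=−, sgn(7)=+, so +1.
(a,b)_3: α=1, u≡2; β=0, v≡1 (mod 3); (2|3)=-1, (1|3)=+1; sign (−1)^0·-1^0·+1^1 = +1.
(a,b)_7: α=1, u≡3; β=1, v≡1 (mod 7); (3|7)=-1, (1|7)=+1; sign (−1)^1·-1^1·+1^1 = +1.
(a,b)_2: α=7, β=0; u≡5, v≡7 (mod 8); ε(u)ε(v)=0·1, αω(v)=7·0, βω(u)=0·1; sum ≡ 0  ⇒  +1.
(a,b)_11: α=3, u≡9; β=2, v≡7 (mod 11); (9|11)=+1, (7|11)=-1; sign (−1)^0·+1^2·-1^3 = -1.
(a,b)_5: α=2, u≡1; β=2, v≡3 (mod 5); (1|5)=+1, (3|5)=-1; sign (−1)^0·+1^2·-1^2 = +1.
|Ram(-6006, 7)| = 2, even; anisotropic at {11, 13}.

[11, 13]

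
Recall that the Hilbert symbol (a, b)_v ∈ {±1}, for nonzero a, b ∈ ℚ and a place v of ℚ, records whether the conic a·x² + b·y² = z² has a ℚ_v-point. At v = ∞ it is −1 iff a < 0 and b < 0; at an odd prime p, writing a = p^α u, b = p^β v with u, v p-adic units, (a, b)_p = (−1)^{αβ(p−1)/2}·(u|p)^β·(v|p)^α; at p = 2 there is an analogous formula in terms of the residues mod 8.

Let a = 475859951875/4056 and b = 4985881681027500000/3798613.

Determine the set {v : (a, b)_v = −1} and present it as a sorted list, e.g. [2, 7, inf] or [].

[2, 3, 5, 17]

(a, b) ≡ (312018, 14630) mod (ℚ^×)²; places V = {2, 3, 5, 7, 11, 13, 17, 19, 23, ∞}.
(a,b)_13: α=-2, u≡2; β=-4, v≡11 (mod 13); (2|13)=-1, (11|13)=-1; sign (−1)^0·-1^-4·-1^-2 = +1.
(a,b)_7: α=1, u≡3; β=-1, v≡4 (mod 7); (3|7)=-1, (4|7)=+1; sign (−1)^1·-1^-1·+1^1 = +1.
(a,b)_19: α=1, u≡6; β=-1, v≡15 (mod 19); (6|19)=+1, (15|19)=-1; sign (−1)^1·+1^-1·-1^1 = +1.
(a,b)_∞: sgn(312018)=+, sgn(14630)=+, so +1.
(a,b)_11: α=4, u≡4; β=5, v≡6 (mod 11); (4|11)=+1, (6|11)=-1; sign (−1)^0·+1^5·-1^4 = +1.
(a,b)_5: α=4, u≡3; β=7, v≡4 (mod 5); (3|5)=-1, (4|5)=+1; sign (−1)^0·-1^7·+1^4 = -1.
(a,b)_23: α=1, u≡11; β=2, v≡8 (mod 23); (11|23)=-1, (8|23)=+1; sign (−1)^0·-1^2·+1^1 = +1.
(a,b)_2: α=-3, β=5; u≡1, v≡3 (mod 8); ε(u)ε(v)=0·1, αω(v)=-3·1, βω(u)=5·0; sum ≡ 1  ⇒  -1.
(a,b)_17: α=1, u≡5; β=2, v≡5 (mod 17); (5|17)=-1, (5|17)=-1; sign (−1)^0·-1^2·-1^1 = -1.
(a,b)_3: α=-1, u≡2; β=4, v≡2 (mod 3); (2|3)=-1, (2|3)=-1; sign (−1)^0·-1^4·-1^-1 = -1.
|Ram(312018, 14630)| = 4, even; anisotropic at {2, 3, 5, 17}.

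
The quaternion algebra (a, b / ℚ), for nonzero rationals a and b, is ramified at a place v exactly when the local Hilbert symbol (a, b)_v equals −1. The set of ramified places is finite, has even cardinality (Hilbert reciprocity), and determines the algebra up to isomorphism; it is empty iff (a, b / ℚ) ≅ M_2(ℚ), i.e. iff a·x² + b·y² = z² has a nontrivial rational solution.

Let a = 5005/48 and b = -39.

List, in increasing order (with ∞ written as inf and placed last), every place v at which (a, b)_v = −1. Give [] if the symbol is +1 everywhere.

[7, 13]

(a, b) ≡ (15015, -39) mod (ℚ^×)²; places V = {2, 3, 5, 7, 11, 13, ∞}.
(a,b)_13: α=1, u≡11; β=1, v≡10 (mod 13); (11|13)=-1, (10|13)=+1; sign (−1)^0·-1^1·+1^1 = -1.
(a,b)_3: α=-1, u≡1; β=1, v≡2 (mod 3); (1|3)=+1, (2|3)=-1; sign (−1)^1·+1^1·-1^-1 = +1.
(a,b)_2: α=-4, β=0; u≡7, v≡1 (mod 8); ε(u)ε(v)=1·0, αω(v)=-4·0, βω(u)=0·0; sum ≡ 0  ⇒  +1.
(a,b)_11: α=1, u≡1; β=0, v≡5 (mod 11); (1|11)=+1, (5|11)=+1; sign (−1)^0·+1^0·+1^1 = +1.
(a,b)_7: α=1, u≡6; β=0, v≡3 (mod 7); (6|7)=-1, (3|7)=-1; sign (−1)^0·-1^0·-1^1 = -1.
(a,b)_5: α=1, u≡2; β=0, v≡1 (mod 5); (2|5)=-1, (1|5)=+1; sign (−1)^0·-1^0·+1^1 = +1.
(a,b)_∞: sgn(15015)=+, sgn(-39)=−, so +1.
(15015, -39 / ℚ) ramifies at {7, 13}: a division algebra.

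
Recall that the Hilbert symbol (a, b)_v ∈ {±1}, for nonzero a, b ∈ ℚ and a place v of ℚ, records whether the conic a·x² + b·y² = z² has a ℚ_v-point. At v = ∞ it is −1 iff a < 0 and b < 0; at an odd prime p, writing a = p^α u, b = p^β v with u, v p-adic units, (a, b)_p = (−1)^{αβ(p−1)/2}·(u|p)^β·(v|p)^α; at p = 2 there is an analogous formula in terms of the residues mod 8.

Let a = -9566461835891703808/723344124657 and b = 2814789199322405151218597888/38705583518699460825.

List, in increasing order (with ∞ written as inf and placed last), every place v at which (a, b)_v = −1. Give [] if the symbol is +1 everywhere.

(a, b) ≡ (-25194, 44574) mod (ℚ^×)²; places V = {2, 3, 5, 7, 11, 13, 17, 19, 23, 31, ∞}.
(a,b)_13: α=3, u≡3; β=4, v≡9 (mod 13); (3|13)=+1, (9|13)=+1; sign (−1)^0·+1^4·+1^3 = +1.
(a,b)_3: α=-1, u≡2; β=-1, v≡2 (mod 3); (2|3)=-1, (2|3)=-1; sign (−1)^1·-1^-1·-1^-1 = -1.
(a,b)_23: α=2, u≡19; β=3, v≡8 (mod 23); (19|23)=-1, (8|23)=+1; sign (−1)^0·-1^3·+1^2 = -1.
(a,b)_17: α=1, u≡12; β=1, v≡4 (mod 17); (12|17)=-1, (4|17)=+1; sign (−1)^0·-1^1·+1^1 = -1.
(a,b)_11: α=-4, u≡10; β=-6, v≡10 (mod 11); (10|11)=-1, (10|11)=-1; sign (−1)^0·-1^-6·-1^-4 = +1.
(a,b)_2: α=19, β=29; u≡3, v≡7 (mod 8); ε(u)ε(v)=1·1, αω(v)=19·0, βω(u)=29·1; sum ≡ 0  ⇒  +1.
(a,b)_5: α=0, u≡1; β=-2, v≡1 (mod 5); (1|5)=+1, (1|5)=+1; sign (−1)^0·+1^-2·+1^0 = +1.
(a,b)_7: α=-4, u≡6; β=-6, v≡5 (mod 7); (6|7)=-1, (5|7)=-1; sign (−1)^0·-1^-6·-1^-4 = +1.
(a,b)_∞: sgn(-25194)=−, sgn(44574)=+, so +1.
(a,b)_19: α=-3, u≡6; β=-5, v≡4 (mod 19); (6|19)=+1, (4|19)=+1; sign (−1)^1·+1^-5·+1^-3 = -1.
(a,b)_31: α=4, u≡4; β=6, v≡13 (mod 31); (4|31)=+1, (13|31)=-1; sign (−1)^0·+1^6·-1^4 = +1.
|Ram(-25194, 44574)| = 4, even; anisotropic at {3, 17, 19, 23}.

[3, 17, 19, 23]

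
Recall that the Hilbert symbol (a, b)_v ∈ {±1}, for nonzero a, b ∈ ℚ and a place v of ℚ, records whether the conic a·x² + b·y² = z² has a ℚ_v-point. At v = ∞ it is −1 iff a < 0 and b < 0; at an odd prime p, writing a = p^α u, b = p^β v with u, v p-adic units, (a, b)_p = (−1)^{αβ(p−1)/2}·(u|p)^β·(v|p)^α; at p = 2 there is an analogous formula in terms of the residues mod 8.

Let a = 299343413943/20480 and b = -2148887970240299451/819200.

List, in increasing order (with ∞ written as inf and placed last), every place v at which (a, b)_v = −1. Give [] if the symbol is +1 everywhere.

Mod squares: a ≡ 35, b ≡ -1702. Check v ∈ {∞, 2, 3, 5, 7, 23, 37}.
v=23: a=23^2·(≡12), b=23^3·(≡9) mod 23; (12|23)=+1, (9|23)=+1; (−1)^{2·3·11}·(+1)^3·(+1)^2 = +1.
v=2: v_2(a)=-12, v_2(b)=-15; units ≡ 3, 5 (mod 8); ε·ε+αω+βω = 1·0+-12·1+-15·1 ≡ 1  ⇒  (a,b)_2 = -1.
v=7: a=7^1·(≡3), b=7^0·(≡3) mod 7; (3|7)=-1, (3|7)=-1; (−1)^{1·0·3}·(-1)^0·(-1)^1 = -1.
v=5: a=5^-1·(≡3), b=5^-2·(≡3) mod 5; (3|5)=-1, (3|5)=-1; (−1)^{-1·-2·2}·(-1)^-2·(-1)^-1 = -1.
v=3: a=3^10·(≡2), b=3^20·(≡2) mod 3; (2|3)=-1, (2|3)=-1; (−1)^{10·20·1}·(-1)^20·(-1)^10 = +1.
v=∞: 35 > 0 and -1702 < 0  ⇒  (a,b)_∞ = +1.
v=37: a=37^2·(≡19), b=37^3·(≡36) mod 37; (19|37)=-1, (36|37)=+1; (−1)^{2·3·18}·(-1)^3·(+1)^2 = -1.
(35, -1702 / ℚ) ramifies at {2, 5, 7, 37}: a division algebra.

[2, 5, 7, 37]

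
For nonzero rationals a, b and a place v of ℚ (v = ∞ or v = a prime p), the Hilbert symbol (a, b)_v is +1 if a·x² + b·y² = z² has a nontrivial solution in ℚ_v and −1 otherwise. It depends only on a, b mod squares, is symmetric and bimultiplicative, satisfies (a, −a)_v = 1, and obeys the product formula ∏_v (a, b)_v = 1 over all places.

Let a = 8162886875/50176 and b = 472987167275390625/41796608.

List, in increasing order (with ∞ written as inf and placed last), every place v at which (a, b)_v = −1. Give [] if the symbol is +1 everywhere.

(a, b) ≡ (299, 17) mod (ℚ^×)²; places V = {2, 3, 5, 7, 11, 13, 17, 19, 23, ∞}.
(a,b)_7: α=-2, u≡5; β=-4, v≡3 (mod 7); (5|7)=-1, (3|7)=-1; sign (−1)^0·-1^-4·-1^-2 = +1.
(a,b)_11: α=2, u≡6; β=2, v≡10 (mod 11); (6|11)=-1, (10|11)=-1; sign (−1)^0·-1^2·-1^2 = +1.
(a,b)_17: α=0, u≡6; β=-1, v≡13 (mod 17); (6|17)=-1, (13|17)=+1; sign (−1)^0·-1^-1·+1^0 = -1.
(a,b)_19: α=2, u≡2; β=2, v≡4 (mod 19); (2|19)=-1, (4|19)=+1; sign (−1)^0·-1^2·+1^2 = +1.
(a,b)_23: α=1, u≡16; β=0, v≡5 (mod 23); (16|23)=+1, (5|23)=-1; sign (−1)^0·+1^0·-1^1 = -1.
(a,b)_2: α=-10, β=-10; u≡3, v≡1 (mod 8); ε(u)ε(v)=1·0, αω(v)=-10·0, βω(u)=-10·1; sum ≡ 0  ⇒  +1.
(a,b)_3: α=0, u≡2; β=8, v≡2 (mod 3); (2|3)=-1, (2|3)=-1; sign (−1)^0·-1^8·-1^0 = +1.
(a,b)_13: α=1, u≡4; β=2, v≡12 (mod 13); (4|13)=+1, (12|13)=+1; sign (−1)^0·+1^2·+1^1 = +1.
(a,b)_5: α=4, u≡4; β=10, v≡3 (mod 5); (4|5)=+1, (3|5)=-1; sign (−1)^0·+1^10·-1^4 = +1.
(a,b)_∞: sgn(299)=+, sgn(17)=+, so +1.
Ram(299, 17) = {17, 23}; no ℚ_17-point on the conic.

[17, 23]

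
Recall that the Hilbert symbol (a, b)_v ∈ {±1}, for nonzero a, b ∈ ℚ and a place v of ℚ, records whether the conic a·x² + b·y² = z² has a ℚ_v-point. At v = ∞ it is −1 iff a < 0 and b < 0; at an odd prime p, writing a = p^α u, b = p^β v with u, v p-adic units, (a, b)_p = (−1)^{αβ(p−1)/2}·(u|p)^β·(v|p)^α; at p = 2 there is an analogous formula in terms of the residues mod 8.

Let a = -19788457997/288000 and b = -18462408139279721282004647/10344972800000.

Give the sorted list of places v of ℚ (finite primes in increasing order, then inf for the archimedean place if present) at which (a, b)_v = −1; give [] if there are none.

[11, inf]

Mod squares: a ≡ -385, b ≡ -115. Check v ∈ {∞, 2, 3, 5, 7, 11, 17, 23, 29, 31, 37, 41}.
v=11: a=11^1·(≡1), b=11^6·(≡6) mod 11; (1|11)=+1, (6|11)=-1; (−1)^{1·6·5}·(+1)^6·(-1)^1 = -1.
v=37: a=37^0·(≡19), b=37^2·(≡26) mod 37; (19|37)=-1, (26|37)=+1; (−1)^{0·2·18}·(-1)^2·(+1)^0 = +1.
v=5: a=5^-3·(≡2), b=5^-5·(≡3) mod 5; (2|5)=-1, (3|5)=-1; (−1)^{-3·-5·2}·(-1)^-5·(-1)^-3 = +1.
v=41: a=41^2·(≡18), b=41^0·(≡2) mod 41; (18|41)=+1, (2|41)=+1; (−1)^{2·0·20}·(+1)^0·(+1)^2 = +1.
v=∞: -385 < 0 and -115 < 0  ⇒  (a,b)_∞ = -1.
v=23: a=23^2·(≡4), b=23^5·(≡1) mod 23; (4|23)=+1, (1|23)=+1; (−1)^{2·5·11}·(+1)^5·(+1)^2 = +1.
v=3: a=3^-2·(≡2), b=3^0·(≡2) mod 3; (2|3)=-1, (2|3)=-1; (−1)^{-2·0·1}·(-1)^0·(-1)^-2 = +1.
v=31: a=31^0·(≡7), b=31^-2·(≡1) mod 31; (7|31)=+1, (1|31)=+1; (−1)^{0·-2·15}·(+1)^-2·(+1)^0 = +1.
v=2: v_2(a)=-8, v_2(b)=-12; units ≡ 7, 5 (mod 8); ε·ε+αω+βω = 1·0+-8·1+-12·0 ≡ 0  ⇒  (a,b)_2 = +1.
v=7: a=7^1·(≡4), b=7^2·(≡2) mod 7; (4|7)=+1, (2|7)=+1; (−1)^{1·2·3}·(+1)^2·(+1)^1 = +1.
v=17: a=17^2·(≡12), b=17^6·(≡16) mod 17; (12|17)=-1, (16|17)=+1; (−1)^{2·6·8}·(-1)^6·(+1)^2 = +1.
v=29: a=29^0·(≡12), b=29^-2·(≡25) mod 29; (12|29)=-1, (25|29)=+1; (−1)^{0·-2·14}·(-1)^-2·(+1)^0 = +1.
Ram(-385, -115) = {11, ∞}; no ℚ_11-point on the conic.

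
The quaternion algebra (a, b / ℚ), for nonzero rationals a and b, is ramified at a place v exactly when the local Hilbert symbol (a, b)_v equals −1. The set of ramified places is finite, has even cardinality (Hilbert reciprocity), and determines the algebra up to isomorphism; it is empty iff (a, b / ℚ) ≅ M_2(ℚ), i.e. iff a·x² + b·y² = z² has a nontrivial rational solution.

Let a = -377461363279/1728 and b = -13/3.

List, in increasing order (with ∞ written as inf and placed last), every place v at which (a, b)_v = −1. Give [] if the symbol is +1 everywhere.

Mod squares: a ≡ -457653, b ≡ -39. Check v ∈ {∞, 2, 3, 7, 11, 13, 19, 31, 37}.
v=7: a=7^1·(≡1), b=7^0·(≡5) mod 7; (1|7)=+1, (5|7)=-1; (−1)^{1·0·3}·(+1)^0·(-1)^1 = -1.
v=19: a=19^1·(≡5), b=19^0·(≡2) mod 19; (5|19)=+1, (2|19)=-1; (−1)^{1·0·9}·(+1)^0·(-1)^1 = -1.
v=∞: -457653 < 0 and -39 < 0  ⇒  (a,b)_∞ = -1.
v=11: a=11^4·(≡10), b=11^0·(≡3) mod 11; (10|11)=-1, (3|11)=+1; (−1)^{4·0·5}·(-1)^0·(+1)^4 = +1.
v=2: v_2(a)=-6, v_2(b)=0; units ≡ 3, 1 (mod 8); ε·ε+αω+βω = 1·0+-6·0+0·1 ≡ 0  ⇒  (a,b)_2 = +1.
v=13: a=13^2·(≡1), b=13^1·(≡4) mod 13; (1|13)=+1, (4|13)=+1; (−1)^{2·1·6}·(+1)^1·(+1)^2 = +1.
v=3: a=3^-3·(≡2), b=3^-1·(≡2) mod 3; (2|3)=-1, (2|3)=-1; (−1)^{-3·-1·1}·(-1)^-1·(-1)^-3 = -1.
v=37: a=37^1·(≡34), b=37^0·(≡8) mod 37; (34|37)=+1, (8|37)=-1; (−1)^{1·0·18}·(+1)^0·(-1)^1 = -1.
v=31: a=31^1·(≡29), b=31^0·(≡6) mod 31; (29|31)=-1, (6|31)=-1; (−1)^{1·0·15}·(-1)^0·(-1)^1 = -1.
Ram(-457653, -39) = {3, 7, 19, 31, 37, ∞}; no ℚ_3-point on the conic.

[3, 7, 19, 31, 37, inf]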